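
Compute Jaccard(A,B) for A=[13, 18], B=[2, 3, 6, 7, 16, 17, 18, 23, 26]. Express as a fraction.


A intersect B = [18]
|A intersect B| = 1
A union B = [2, 3, 6, 7, 13, 16, 17, 18, 23, 26]
|A union B| = 10
Jaccard = 1/10 = 1/10

1/10


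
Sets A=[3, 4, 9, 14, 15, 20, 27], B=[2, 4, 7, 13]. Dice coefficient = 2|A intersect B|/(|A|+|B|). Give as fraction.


A intersect B = [4]
|A intersect B| = 1
|A| = 7, |B| = 4
Dice = 2*1 / (7+4)
= 2 / 11 = 2/11

2/11


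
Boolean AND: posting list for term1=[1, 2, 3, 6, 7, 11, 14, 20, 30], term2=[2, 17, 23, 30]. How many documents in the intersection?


Boolean AND: find intersection of posting lists
term1 docs: [1, 2, 3, 6, 7, 11, 14, 20, 30]
term2 docs: [2, 17, 23, 30]
Intersection: [2, 30]
|intersection| = 2

2


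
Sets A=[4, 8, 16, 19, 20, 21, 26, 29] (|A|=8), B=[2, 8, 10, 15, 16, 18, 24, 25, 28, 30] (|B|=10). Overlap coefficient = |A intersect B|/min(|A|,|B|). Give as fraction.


A intersect B = [8, 16]
|A intersect B| = 2
min(|A|, |B|) = min(8, 10) = 8
Overlap = 2 / 8 = 1/4

1/4


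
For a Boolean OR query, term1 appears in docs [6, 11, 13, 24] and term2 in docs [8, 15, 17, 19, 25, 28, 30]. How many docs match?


Boolean OR: find union of posting lists
term1 docs: [6, 11, 13, 24]
term2 docs: [8, 15, 17, 19, 25, 28, 30]
Union: [6, 8, 11, 13, 15, 17, 19, 24, 25, 28, 30]
|union| = 11

11


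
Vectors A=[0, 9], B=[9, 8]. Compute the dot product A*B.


Dot product = sum of element-wise products
A[0]*B[0] = 0*9 = 0
A[1]*B[1] = 9*8 = 72
Sum = 0 + 72 = 72

72


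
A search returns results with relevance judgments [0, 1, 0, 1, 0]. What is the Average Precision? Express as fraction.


Computing P@k for each relevant position:
Position 1: not relevant
Position 2: relevant, P@2 = 1/2 = 1/2
Position 3: not relevant
Position 4: relevant, P@4 = 2/4 = 1/2
Position 5: not relevant
Sum of P@k = 1/2 + 1/2 = 1
AP = 1 / 2 = 1/2

1/2


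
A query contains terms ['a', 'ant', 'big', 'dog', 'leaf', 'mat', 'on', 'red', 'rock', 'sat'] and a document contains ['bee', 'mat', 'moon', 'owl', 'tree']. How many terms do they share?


Query terms: ['a', 'ant', 'big', 'dog', 'leaf', 'mat', 'on', 'red', 'rock', 'sat']
Document terms: ['bee', 'mat', 'moon', 'owl', 'tree']
Common terms: ['mat']
Overlap count = 1

1


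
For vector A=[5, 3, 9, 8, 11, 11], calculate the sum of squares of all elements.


|A|^2 = sum of squared components
A[0]^2 = 5^2 = 25
A[1]^2 = 3^2 = 9
A[2]^2 = 9^2 = 81
A[3]^2 = 8^2 = 64
A[4]^2 = 11^2 = 121
A[5]^2 = 11^2 = 121
Sum = 25 + 9 + 81 + 64 + 121 + 121 = 421

421


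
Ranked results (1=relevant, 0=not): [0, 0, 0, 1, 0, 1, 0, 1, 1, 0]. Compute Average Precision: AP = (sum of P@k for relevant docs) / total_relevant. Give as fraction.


Computing P@k for each relevant position:
Position 1: not relevant
Position 2: not relevant
Position 3: not relevant
Position 4: relevant, P@4 = 1/4 = 1/4
Position 5: not relevant
Position 6: relevant, P@6 = 2/6 = 1/3
Position 7: not relevant
Position 8: relevant, P@8 = 3/8 = 3/8
Position 9: relevant, P@9 = 4/9 = 4/9
Position 10: not relevant
Sum of P@k = 1/4 + 1/3 + 3/8 + 4/9 = 101/72
AP = 101/72 / 4 = 101/288

101/288


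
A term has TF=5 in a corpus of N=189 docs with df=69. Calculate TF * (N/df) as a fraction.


TF * (N/df)
= 5 * (189/69)
= 5 * 63/23
= 315/23

315/23


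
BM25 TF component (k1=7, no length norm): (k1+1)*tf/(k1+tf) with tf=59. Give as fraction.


BM25 TF component = (k1+1)*tf / (k1+tf)
k1 = 7, tf = 59
Numerator = (7+1)*59 = 472
Denominator = 7 + 59 = 66
= 472/66 = 236/33

236/33


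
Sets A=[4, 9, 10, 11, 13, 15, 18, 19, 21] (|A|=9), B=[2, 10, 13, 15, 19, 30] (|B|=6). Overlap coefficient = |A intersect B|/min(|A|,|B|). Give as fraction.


A intersect B = [10, 13, 15, 19]
|A intersect B| = 4
min(|A|, |B|) = min(9, 6) = 6
Overlap = 4 / 6 = 2/3

2/3


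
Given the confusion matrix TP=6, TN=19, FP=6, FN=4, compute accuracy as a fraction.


Accuracy = (TP + TN) / (TP + TN + FP + FN)
TP + TN = 6 + 19 = 25
Total = 6 + 19 + 6 + 4 = 35
Accuracy = 25 / 35 = 5/7

5/7


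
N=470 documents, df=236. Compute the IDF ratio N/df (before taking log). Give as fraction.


IDF ratio = N / df
= 470 / 236
= 235/118

235/118


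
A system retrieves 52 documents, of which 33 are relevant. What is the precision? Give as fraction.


Precision = relevant_retrieved / total_retrieved
= 33 / 52
= 33 / (33 + 19)
= 33/52

33/52


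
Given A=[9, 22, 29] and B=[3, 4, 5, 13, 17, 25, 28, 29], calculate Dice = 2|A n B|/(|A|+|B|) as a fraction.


A intersect B = [29]
|A intersect B| = 1
|A| = 3, |B| = 8
Dice = 2*1 / (3+8)
= 2 / 11 = 2/11

2/11


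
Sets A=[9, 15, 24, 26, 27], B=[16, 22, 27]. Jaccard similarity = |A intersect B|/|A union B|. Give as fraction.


A intersect B = [27]
|A intersect B| = 1
A union B = [9, 15, 16, 22, 24, 26, 27]
|A union B| = 7
Jaccard = 1/7 = 1/7

1/7


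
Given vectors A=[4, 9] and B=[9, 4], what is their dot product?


Dot product = sum of element-wise products
A[0]*B[0] = 4*9 = 36
A[1]*B[1] = 9*4 = 36
Sum = 36 + 36 = 72

72


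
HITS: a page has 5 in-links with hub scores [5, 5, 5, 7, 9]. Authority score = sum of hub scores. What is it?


Authority = sum of hub scores of in-linkers
In-link 1: hub score = 5
In-link 2: hub score = 5
In-link 3: hub score = 5
In-link 4: hub score = 7
In-link 5: hub score = 9
Authority = 5 + 5 + 5 + 7 + 9 = 31

31


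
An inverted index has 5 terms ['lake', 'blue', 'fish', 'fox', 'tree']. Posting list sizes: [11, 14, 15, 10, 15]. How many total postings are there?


Summing posting list sizes:
'lake': 11 postings
'blue': 14 postings
'fish': 15 postings
'fox': 10 postings
'tree': 15 postings
Total = 11 + 14 + 15 + 10 + 15 = 65

65


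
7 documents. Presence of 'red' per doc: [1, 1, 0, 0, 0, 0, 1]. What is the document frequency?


Checking each document for 'red':
Doc 1: present
Doc 2: present
Doc 3: absent
Doc 4: absent
Doc 5: absent
Doc 6: absent
Doc 7: present
df = sum of presences = 1 + 1 + 0 + 0 + 0 + 0 + 1 = 3

3


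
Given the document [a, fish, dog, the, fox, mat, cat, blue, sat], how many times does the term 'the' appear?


Document has 9 words
Scanning for 'the':
Found at positions: [3]
Count = 1

1


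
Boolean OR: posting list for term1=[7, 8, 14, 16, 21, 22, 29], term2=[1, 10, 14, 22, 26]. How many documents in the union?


Boolean OR: find union of posting lists
term1 docs: [7, 8, 14, 16, 21, 22, 29]
term2 docs: [1, 10, 14, 22, 26]
Union: [1, 7, 8, 10, 14, 16, 21, 22, 26, 29]
|union| = 10

10


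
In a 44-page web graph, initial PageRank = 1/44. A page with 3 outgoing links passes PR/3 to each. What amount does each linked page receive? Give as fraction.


Initial PR = 1/44 = 1/44
Outlinks = 3
Contribution per link = PR / outlinks
= 1/44 / 3
= 1/132

1/132


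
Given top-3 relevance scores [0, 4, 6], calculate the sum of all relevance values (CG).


Cumulative Gain = sum of relevance scores
Position 1: rel=0, running sum=0
Position 2: rel=4, running sum=4
Position 3: rel=6, running sum=10
CG = 10

10


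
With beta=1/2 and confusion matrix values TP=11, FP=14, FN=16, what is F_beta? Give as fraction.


P = TP/(TP+FP) = 11/25 = 11/25
R = TP/(TP+FN) = 11/27 = 11/27
beta^2 = 1/2^2 = 1/4
(1 + beta^2) = 5/4
Numerator = (1+beta^2)*P*R = 121/540
Denominator = beta^2*P + R = 11/100 + 11/27 = 1397/2700
F_beta = 55/127

55/127


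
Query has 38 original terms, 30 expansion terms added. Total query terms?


Original terms: 38
Expansion terms: 30
Total = 38 + 30 = 68

68


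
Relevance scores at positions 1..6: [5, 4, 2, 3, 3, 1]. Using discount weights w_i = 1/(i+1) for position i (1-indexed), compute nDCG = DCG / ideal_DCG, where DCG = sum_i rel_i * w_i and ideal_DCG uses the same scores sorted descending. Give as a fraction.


Position discount weights w_i = 1/(i+1) for i=1..6:
Weights = [1/2, 1/3, 1/4, 1/5, 1/6, 1/7]
Actual relevance: [5, 4, 2, 3, 3, 1]
DCG = 5/2 + 4/3 + 2/4 + 3/5 + 3/6 + 1/7 = 1171/210
Ideal relevance (sorted desc): [5, 4, 3, 3, 2, 1]
Ideal DCG = 5/2 + 4/3 + 3/4 + 3/5 + 2/6 + 1/7 = 2377/420
nDCG = DCG / ideal_DCG = 1171/210 / 2377/420 = 2342/2377

2342/2377


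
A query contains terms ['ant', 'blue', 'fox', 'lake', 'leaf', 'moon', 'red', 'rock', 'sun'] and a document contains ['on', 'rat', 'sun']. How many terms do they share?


Query terms: ['ant', 'blue', 'fox', 'lake', 'leaf', 'moon', 'red', 'rock', 'sun']
Document terms: ['on', 'rat', 'sun']
Common terms: ['sun']
Overlap count = 1

1


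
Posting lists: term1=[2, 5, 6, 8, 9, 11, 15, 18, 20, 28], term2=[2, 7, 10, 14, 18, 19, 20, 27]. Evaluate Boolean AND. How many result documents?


Boolean AND: find intersection of posting lists
term1 docs: [2, 5, 6, 8, 9, 11, 15, 18, 20, 28]
term2 docs: [2, 7, 10, 14, 18, 19, 20, 27]
Intersection: [2, 18, 20]
|intersection| = 3

3


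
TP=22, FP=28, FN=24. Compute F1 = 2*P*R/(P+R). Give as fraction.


F1 = 2 * P * R / (P + R)
P = TP/(TP+FP) = 22/50 = 11/25
R = TP/(TP+FN) = 22/46 = 11/23
2 * P * R = 2 * 11/25 * 11/23 = 242/575
P + R = 11/25 + 11/23 = 528/575
F1 = 242/575 / 528/575 = 11/24

11/24


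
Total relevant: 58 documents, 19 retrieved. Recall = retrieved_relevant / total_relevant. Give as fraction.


Recall = retrieved_relevant / total_relevant
= 19 / 58
= 19 / (19 + 39)
= 19/58

19/58


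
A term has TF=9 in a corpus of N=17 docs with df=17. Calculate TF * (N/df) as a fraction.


TF * (N/df)
= 9 * (17/17)
= 9 * 1
= 9

9


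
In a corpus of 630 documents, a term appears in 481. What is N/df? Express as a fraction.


IDF ratio = N / df
= 630 / 481
= 630/481

630/481


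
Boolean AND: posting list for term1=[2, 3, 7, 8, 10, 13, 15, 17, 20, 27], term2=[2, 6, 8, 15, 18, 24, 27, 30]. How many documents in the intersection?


Boolean AND: find intersection of posting lists
term1 docs: [2, 3, 7, 8, 10, 13, 15, 17, 20, 27]
term2 docs: [2, 6, 8, 15, 18, 24, 27, 30]
Intersection: [2, 8, 15, 27]
|intersection| = 4

4


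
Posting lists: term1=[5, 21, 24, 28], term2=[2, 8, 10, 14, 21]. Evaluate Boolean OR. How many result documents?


Boolean OR: find union of posting lists
term1 docs: [5, 21, 24, 28]
term2 docs: [2, 8, 10, 14, 21]
Union: [2, 5, 8, 10, 14, 21, 24, 28]
|union| = 8

8


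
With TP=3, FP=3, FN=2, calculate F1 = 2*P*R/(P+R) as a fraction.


F1 = 2 * P * R / (P + R)
P = TP/(TP+FP) = 3/6 = 1/2
R = TP/(TP+FN) = 3/5 = 3/5
2 * P * R = 2 * 1/2 * 3/5 = 3/5
P + R = 1/2 + 3/5 = 11/10
F1 = 3/5 / 11/10 = 6/11

6/11


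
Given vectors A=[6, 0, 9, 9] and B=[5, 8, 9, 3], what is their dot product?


Dot product = sum of element-wise products
A[0]*B[0] = 6*5 = 30
A[1]*B[1] = 0*8 = 0
A[2]*B[2] = 9*9 = 81
A[3]*B[3] = 9*3 = 27
Sum = 30 + 0 + 81 + 27 = 138

138


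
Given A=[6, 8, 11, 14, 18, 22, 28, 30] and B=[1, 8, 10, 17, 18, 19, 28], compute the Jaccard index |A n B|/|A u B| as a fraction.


A intersect B = [8, 18, 28]
|A intersect B| = 3
A union B = [1, 6, 8, 10, 11, 14, 17, 18, 19, 22, 28, 30]
|A union B| = 12
Jaccard = 3/12 = 1/4

1/4


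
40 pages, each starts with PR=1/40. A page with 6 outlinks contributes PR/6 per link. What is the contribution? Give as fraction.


Initial PR = 1/40 = 1/40
Outlinks = 6
Contribution per link = PR / outlinks
= 1/40 / 6
= 1/240

1/240


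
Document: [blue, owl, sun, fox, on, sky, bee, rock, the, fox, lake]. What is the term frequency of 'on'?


Document has 11 words
Scanning for 'on':
Found at positions: [4]
Count = 1

1


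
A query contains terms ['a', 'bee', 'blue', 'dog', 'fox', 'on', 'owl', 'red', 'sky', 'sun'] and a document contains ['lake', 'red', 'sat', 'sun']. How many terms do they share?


Query terms: ['a', 'bee', 'blue', 'dog', 'fox', 'on', 'owl', 'red', 'sky', 'sun']
Document terms: ['lake', 'red', 'sat', 'sun']
Common terms: ['red', 'sun']
Overlap count = 2

2


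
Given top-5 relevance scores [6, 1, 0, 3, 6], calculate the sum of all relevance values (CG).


Cumulative Gain = sum of relevance scores
Position 1: rel=6, running sum=6
Position 2: rel=1, running sum=7
Position 3: rel=0, running sum=7
Position 4: rel=3, running sum=10
Position 5: rel=6, running sum=16
CG = 16

16


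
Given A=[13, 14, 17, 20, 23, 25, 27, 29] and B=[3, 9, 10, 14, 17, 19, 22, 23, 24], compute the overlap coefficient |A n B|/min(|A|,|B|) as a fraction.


A intersect B = [14, 17, 23]
|A intersect B| = 3
min(|A|, |B|) = min(8, 9) = 8
Overlap = 3 / 8 = 3/8

3/8


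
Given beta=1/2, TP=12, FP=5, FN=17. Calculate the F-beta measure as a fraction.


P = TP/(TP+FP) = 12/17 = 12/17
R = TP/(TP+FN) = 12/29 = 12/29
beta^2 = 1/2^2 = 1/4
(1 + beta^2) = 5/4
Numerator = (1+beta^2)*P*R = 180/493
Denominator = beta^2*P + R = 3/17 + 12/29 = 291/493
F_beta = 60/97

60/97


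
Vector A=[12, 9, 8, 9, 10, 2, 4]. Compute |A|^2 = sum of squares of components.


|A|^2 = sum of squared components
A[0]^2 = 12^2 = 144
A[1]^2 = 9^2 = 81
A[2]^2 = 8^2 = 64
A[3]^2 = 9^2 = 81
A[4]^2 = 10^2 = 100
A[5]^2 = 2^2 = 4
A[6]^2 = 4^2 = 16
Sum = 144 + 81 + 64 + 81 + 100 + 4 + 16 = 490

490


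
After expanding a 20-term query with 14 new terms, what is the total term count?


Original terms: 20
Expansion terms: 14
Total = 20 + 14 = 34

34


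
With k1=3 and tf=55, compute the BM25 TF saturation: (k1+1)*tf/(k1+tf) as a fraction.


BM25 TF component = (k1+1)*tf / (k1+tf)
k1 = 3, tf = 55
Numerator = (3+1)*55 = 220
Denominator = 3 + 55 = 58
= 220/58 = 110/29

110/29


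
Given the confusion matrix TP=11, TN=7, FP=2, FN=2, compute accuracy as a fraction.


Accuracy = (TP + TN) / (TP + TN + FP + FN)
TP + TN = 11 + 7 = 18
Total = 11 + 7 + 2 + 2 = 22
Accuracy = 18 / 22 = 9/11

9/11


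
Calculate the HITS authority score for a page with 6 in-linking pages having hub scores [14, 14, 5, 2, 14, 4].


Authority = sum of hub scores of in-linkers
In-link 1: hub score = 14
In-link 2: hub score = 14
In-link 3: hub score = 5
In-link 4: hub score = 2
In-link 5: hub score = 14
In-link 6: hub score = 4
Authority = 14 + 14 + 5 + 2 + 14 + 4 = 53

53


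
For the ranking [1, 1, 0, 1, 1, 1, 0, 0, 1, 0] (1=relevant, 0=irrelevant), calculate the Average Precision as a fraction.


Computing P@k for each relevant position:
Position 1: relevant, P@1 = 1/1 = 1
Position 2: relevant, P@2 = 2/2 = 1
Position 3: not relevant
Position 4: relevant, P@4 = 3/4 = 3/4
Position 5: relevant, P@5 = 4/5 = 4/5
Position 6: relevant, P@6 = 5/6 = 5/6
Position 7: not relevant
Position 8: not relevant
Position 9: relevant, P@9 = 6/9 = 2/3
Position 10: not relevant
Sum of P@k = 1 + 1 + 3/4 + 4/5 + 5/6 + 2/3 = 101/20
AP = 101/20 / 6 = 101/120

101/120


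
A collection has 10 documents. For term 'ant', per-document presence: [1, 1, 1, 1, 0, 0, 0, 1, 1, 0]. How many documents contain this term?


Checking each document for 'ant':
Doc 1: present
Doc 2: present
Doc 3: present
Doc 4: present
Doc 5: absent
Doc 6: absent
Doc 7: absent
Doc 8: present
Doc 9: present
Doc 10: absent
df = sum of presences = 1 + 1 + 1 + 1 + 0 + 0 + 0 + 1 + 1 + 0 = 6

6


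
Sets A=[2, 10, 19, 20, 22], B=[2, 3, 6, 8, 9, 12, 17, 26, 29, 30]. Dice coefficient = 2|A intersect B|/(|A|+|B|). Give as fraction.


A intersect B = [2]
|A intersect B| = 1
|A| = 5, |B| = 10
Dice = 2*1 / (5+10)
= 2 / 15 = 2/15

2/15


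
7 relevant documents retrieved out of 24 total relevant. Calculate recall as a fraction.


Recall = retrieved_relevant / total_relevant
= 7 / 24
= 7 / (7 + 17)
= 7/24

7/24


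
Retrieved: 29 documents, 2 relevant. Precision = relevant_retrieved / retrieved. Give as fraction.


Precision = relevant_retrieved / total_retrieved
= 2 / 29
= 2 / (2 + 27)
= 2/29

2/29


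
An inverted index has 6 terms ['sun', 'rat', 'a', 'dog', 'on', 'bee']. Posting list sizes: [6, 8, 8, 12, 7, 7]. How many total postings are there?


Summing posting list sizes:
'sun': 6 postings
'rat': 8 postings
'a': 8 postings
'dog': 12 postings
'on': 7 postings
'bee': 7 postings
Total = 6 + 8 + 8 + 12 + 7 + 7 = 48

48


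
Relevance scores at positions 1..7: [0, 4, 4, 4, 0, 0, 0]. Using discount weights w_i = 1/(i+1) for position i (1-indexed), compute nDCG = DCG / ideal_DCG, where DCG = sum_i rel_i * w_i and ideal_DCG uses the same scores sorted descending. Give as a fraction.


Position discount weights w_i = 1/(i+1) for i=1..7:
Weights = [1/2, 1/3, 1/4, 1/5, 1/6, 1/7, 1/8]
Actual relevance: [0, 4, 4, 4, 0, 0, 0]
DCG = 0/2 + 4/3 + 4/4 + 4/5 + 0/6 + 0/7 + 0/8 = 47/15
Ideal relevance (sorted desc): [4, 4, 4, 0, 0, 0, 0]
Ideal DCG = 4/2 + 4/3 + 4/4 + 0/5 + 0/6 + 0/7 + 0/8 = 13/3
nDCG = DCG / ideal_DCG = 47/15 / 13/3 = 47/65

47/65


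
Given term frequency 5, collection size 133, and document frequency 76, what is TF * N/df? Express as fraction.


TF * (N/df)
= 5 * (133/76)
= 5 * 7/4
= 35/4

35/4


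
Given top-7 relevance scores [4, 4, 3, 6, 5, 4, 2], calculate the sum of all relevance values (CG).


Cumulative Gain = sum of relevance scores
Position 1: rel=4, running sum=4
Position 2: rel=4, running sum=8
Position 3: rel=3, running sum=11
Position 4: rel=6, running sum=17
Position 5: rel=5, running sum=22
Position 6: rel=4, running sum=26
Position 7: rel=2, running sum=28
CG = 28

28


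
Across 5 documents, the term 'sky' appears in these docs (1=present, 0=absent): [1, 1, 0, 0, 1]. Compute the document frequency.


Checking each document for 'sky':
Doc 1: present
Doc 2: present
Doc 3: absent
Doc 4: absent
Doc 5: present
df = sum of presences = 1 + 1 + 0 + 0 + 1 = 3

3


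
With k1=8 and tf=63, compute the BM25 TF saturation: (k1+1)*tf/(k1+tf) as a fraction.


BM25 TF component = (k1+1)*tf / (k1+tf)
k1 = 8, tf = 63
Numerator = (8+1)*63 = 567
Denominator = 8 + 63 = 71
= 567/71 = 567/71

567/71


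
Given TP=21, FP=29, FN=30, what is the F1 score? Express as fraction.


F1 = 2 * P * R / (P + R)
P = TP/(TP+FP) = 21/50 = 21/50
R = TP/(TP+FN) = 21/51 = 7/17
2 * P * R = 2 * 21/50 * 7/17 = 147/425
P + R = 21/50 + 7/17 = 707/850
F1 = 147/425 / 707/850 = 42/101

42/101


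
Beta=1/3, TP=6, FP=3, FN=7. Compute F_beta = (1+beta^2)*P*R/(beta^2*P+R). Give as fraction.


P = TP/(TP+FP) = 6/9 = 2/3
R = TP/(TP+FN) = 6/13 = 6/13
beta^2 = 1/3^2 = 1/9
(1 + beta^2) = 10/9
Numerator = (1+beta^2)*P*R = 40/117
Denominator = beta^2*P + R = 2/27 + 6/13 = 188/351
F_beta = 30/47

30/47


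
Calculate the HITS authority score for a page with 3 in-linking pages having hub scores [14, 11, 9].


Authority = sum of hub scores of in-linkers
In-link 1: hub score = 14
In-link 2: hub score = 11
In-link 3: hub score = 9
Authority = 14 + 11 + 9 = 34

34


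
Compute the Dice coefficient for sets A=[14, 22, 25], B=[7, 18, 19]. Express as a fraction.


A intersect B = []
|A intersect B| = 0
|A| = 3, |B| = 3
Dice = 2*0 / (3+3)
= 0 / 6 = 0

0


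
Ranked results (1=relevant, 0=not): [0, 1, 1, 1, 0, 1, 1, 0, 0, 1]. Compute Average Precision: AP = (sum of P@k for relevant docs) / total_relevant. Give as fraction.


Computing P@k for each relevant position:
Position 1: not relevant
Position 2: relevant, P@2 = 1/2 = 1/2
Position 3: relevant, P@3 = 2/3 = 2/3
Position 4: relevant, P@4 = 3/4 = 3/4
Position 5: not relevant
Position 6: relevant, P@6 = 4/6 = 2/3
Position 7: relevant, P@7 = 5/7 = 5/7
Position 8: not relevant
Position 9: not relevant
Position 10: relevant, P@10 = 6/10 = 3/5
Sum of P@k = 1/2 + 2/3 + 3/4 + 2/3 + 5/7 + 3/5 = 1637/420
AP = 1637/420 / 6 = 1637/2520

1637/2520


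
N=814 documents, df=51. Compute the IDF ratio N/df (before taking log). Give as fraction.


IDF ratio = N / df
= 814 / 51
= 814/51

814/51


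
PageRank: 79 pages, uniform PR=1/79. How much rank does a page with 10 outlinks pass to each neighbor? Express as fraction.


Initial PR = 1/79 = 1/79
Outlinks = 10
Contribution per link = PR / outlinks
= 1/79 / 10
= 1/790

1/790


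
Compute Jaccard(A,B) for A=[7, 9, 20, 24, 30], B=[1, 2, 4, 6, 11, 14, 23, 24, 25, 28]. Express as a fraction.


A intersect B = [24]
|A intersect B| = 1
A union B = [1, 2, 4, 6, 7, 9, 11, 14, 20, 23, 24, 25, 28, 30]
|A union B| = 14
Jaccard = 1/14 = 1/14

1/14


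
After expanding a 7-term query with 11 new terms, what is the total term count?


Original terms: 7
Expansion terms: 11
Total = 7 + 11 = 18

18


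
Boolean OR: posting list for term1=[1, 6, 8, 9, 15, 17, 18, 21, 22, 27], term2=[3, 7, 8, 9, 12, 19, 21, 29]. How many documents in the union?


Boolean OR: find union of posting lists
term1 docs: [1, 6, 8, 9, 15, 17, 18, 21, 22, 27]
term2 docs: [3, 7, 8, 9, 12, 19, 21, 29]
Union: [1, 3, 6, 7, 8, 9, 12, 15, 17, 18, 19, 21, 22, 27, 29]
|union| = 15

15


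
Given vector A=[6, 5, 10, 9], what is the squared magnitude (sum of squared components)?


|A|^2 = sum of squared components
A[0]^2 = 6^2 = 36
A[1]^2 = 5^2 = 25
A[2]^2 = 10^2 = 100
A[3]^2 = 9^2 = 81
Sum = 36 + 25 + 100 + 81 = 242

242


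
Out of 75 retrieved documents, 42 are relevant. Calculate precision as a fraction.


Precision = relevant_retrieved / total_retrieved
= 42 / 75
= 42 / (42 + 33)
= 14/25

14/25


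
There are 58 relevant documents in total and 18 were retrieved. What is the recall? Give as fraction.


Recall = retrieved_relevant / total_relevant
= 18 / 58
= 18 / (18 + 40)
= 9/29

9/29


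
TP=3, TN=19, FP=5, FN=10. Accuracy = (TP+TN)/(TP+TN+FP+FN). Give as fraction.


Accuracy = (TP + TN) / (TP + TN + FP + FN)
TP + TN = 3 + 19 = 22
Total = 3 + 19 + 5 + 10 = 37
Accuracy = 22 / 37 = 22/37

22/37


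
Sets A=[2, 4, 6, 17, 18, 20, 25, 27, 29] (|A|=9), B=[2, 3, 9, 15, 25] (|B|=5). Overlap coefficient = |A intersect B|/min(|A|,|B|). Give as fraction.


A intersect B = [2, 25]
|A intersect B| = 2
min(|A|, |B|) = min(9, 5) = 5
Overlap = 2 / 5 = 2/5

2/5


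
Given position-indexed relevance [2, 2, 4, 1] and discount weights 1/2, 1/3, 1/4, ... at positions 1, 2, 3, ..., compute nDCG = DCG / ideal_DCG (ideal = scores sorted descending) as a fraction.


Position discount weights w_i = 1/(i+1) for i=1..4:
Weights = [1/2, 1/3, 1/4, 1/5]
Actual relevance: [2, 2, 4, 1]
DCG = 2/2 + 2/3 + 4/4 + 1/5 = 43/15
Ideal relevance (sorted desc): [4, 2, 2, 1]
Ideal DCG = 4/2 + 2/3 + 2/4 + 1/5 = 101/30
nDCG = DCG / ideal_DCG = 43/15 / 101/30 = 86/101

86/101


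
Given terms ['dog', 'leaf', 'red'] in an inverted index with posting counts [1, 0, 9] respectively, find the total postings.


Summing posting list sizes:
'dog': 1 postings
'leaf': 0 postings
'red': 9 postings
Total = 1 + 0 + 9 = 10

10


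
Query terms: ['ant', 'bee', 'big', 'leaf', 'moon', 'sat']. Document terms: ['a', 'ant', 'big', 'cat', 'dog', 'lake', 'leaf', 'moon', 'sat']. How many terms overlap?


Query terms: ['ant', 'bee', 'big', 'leaf', 'moon', 'sat']
Document terms: ['a', 'ant', 'big', 'cat', 'dog', 'lake', 'leaf', 'moon', 'sat']
Common terms: ['ant', 'big', 'leaf', 'moon', 'sat']
Overlap count = 5

5


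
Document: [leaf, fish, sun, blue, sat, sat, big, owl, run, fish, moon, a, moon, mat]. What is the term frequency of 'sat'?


Document has 14 words
Scanning for 'sat':
Found at positions: [4, 5]
Count = 2

2


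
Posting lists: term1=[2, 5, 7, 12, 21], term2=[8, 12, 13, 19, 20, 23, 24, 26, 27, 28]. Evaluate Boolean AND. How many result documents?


Boolean AND: find intersection of posting lists
term1 docs: [2, 5, 7, 12, 21]
term2 docs: [8, 12, 13, 19, 20, 23, 24, 26, 27, 28]
Intersection: [12]
|intersection| = 1

1


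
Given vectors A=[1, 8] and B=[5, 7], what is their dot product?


Dot product = sum of element-wise products
A[0]*B[0] = 1*5 = 5
A[1]*B[1] = 8*7 = 56
Sum = 5 + 56 = 61

61


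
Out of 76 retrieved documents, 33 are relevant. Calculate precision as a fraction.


Precision = relevant_retrieved / total_retrieved
= 33 / 76
= 33 / (33 + 43)
= 33/76

33/76


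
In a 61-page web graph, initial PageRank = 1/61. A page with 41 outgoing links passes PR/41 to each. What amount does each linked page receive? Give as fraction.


Initial PR = 1/61 = 1/61
Outlinks = 41
Contribution per link = PR / outlinks
= 1/61 / 41
= 1/2501

1/2501


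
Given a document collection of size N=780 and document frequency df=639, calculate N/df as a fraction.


IDF ratio = N / df
= 780 / 639
= 260/213

260/213


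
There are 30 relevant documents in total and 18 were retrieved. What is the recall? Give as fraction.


Recall = retrieved_relevant / total_relevant
= 18 / 30
= 18 / (18 + 12)
= 3/5

3/5


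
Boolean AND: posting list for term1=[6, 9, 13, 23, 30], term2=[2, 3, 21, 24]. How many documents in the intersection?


Boolean AND: find intersection of posting lists
term1 docs: [6, 9, 13, 23, 30]
term2 docs: [2, 3, 21, 24]
Intersection: []
|intersection| = 0

0


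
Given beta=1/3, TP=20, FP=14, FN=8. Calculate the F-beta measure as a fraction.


P = TP/(TP+FP) = 20/34 = 10/17
R = TP/(TP+FN) = 20/28 = 5/7
beta^2 = 1/3^2 = 1/9
(1 + beta^2) = 10/9
Numerator = (1+beta^2)*P*R = 500/1071
Denominator = beta^2*P + R = 10/153 + 5/7 = 835/1071
F_beta = 100/167

100/167


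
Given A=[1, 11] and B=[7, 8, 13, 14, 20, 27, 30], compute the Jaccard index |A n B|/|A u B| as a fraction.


A intersect B = []
|A intersect B| = 0
A union B = [1, 7, 8, 11, 13, 14, 20, 27, 30]
|A union B| = 9
Jaccard = 0/9 = 0

0


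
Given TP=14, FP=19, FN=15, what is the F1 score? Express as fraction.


F1 = 2 * P * R / (P + R)
P = TP/(TP+FP) = 14/33 = 14/33
R = TP/(TP+FN) = 14/29 = 14/29
2 * P * R = 2 * 14/33 * 14/29 = 392/957
P + R = 14/33 + 14/29 = 868/957
F1 = 392/957 / 868/957 = 14/31

14/31


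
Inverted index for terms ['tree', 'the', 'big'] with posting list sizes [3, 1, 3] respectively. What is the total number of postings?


Summing posting list sizes:
'tree': 3 postings
'the': 1 postings
'big': 3 postings
Total = 3 + 1 + 3 = 7

7


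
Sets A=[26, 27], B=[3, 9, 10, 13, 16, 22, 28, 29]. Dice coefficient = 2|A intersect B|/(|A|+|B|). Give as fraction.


A intersect B = []
|A intersect B| = 0
|A| = 2, |B| = 8
Dice = 2*0 / (2+8)
= 0 / 10 = 0

0


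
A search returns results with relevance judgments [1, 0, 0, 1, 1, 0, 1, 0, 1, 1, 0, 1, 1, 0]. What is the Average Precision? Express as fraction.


Computing P@k for each relevant position:
Position 1: relevant, P@1 = 1/1 = 1
Position 2: not relevant
Position 3: not relevant
Position 4: relevant, P@4 = 2/4 = 1/2
Position 5: relevant, P@5 = 3/5 = 3/5
Position 6: not relevant
Position 7: relevant, P@7 = 4/7 = 4/7
Position 8: not relevant
Position 9: relevant, P@9 = 5/9 = 5/9
Position 10: relevant, P@10 = 6/10 = 3/5
Position 11: not relevant
Position 12: relevant, P@12 = 7/12 = 7/12
Position 13: relevant, P@13 = 8/13 = 8/13
Position 14: not relevant
Sum of P@k = 1 + 1/2 + 3/5 + 4/7 + 5/9 + 3/5 + 7/12 + 8/13 = 82321/16380
AP = 82321/16380 / 8 = 82321/131040

82321/131040


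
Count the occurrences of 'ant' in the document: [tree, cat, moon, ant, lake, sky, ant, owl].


Document has 8 words
Scanning for 'ant':
Found at positions: [3, 6]
Count = 2

2


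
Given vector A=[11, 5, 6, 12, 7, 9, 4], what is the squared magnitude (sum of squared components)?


|A|^2 = sum of squared components
A[0]^2 = 11^2 = 121
A[1]^2 = 5^2 = 25
A[2]^2 = 6^2 = 36
A[3]^2 = 12^2 = 144
A[4]^2 = 7^2 = 49
A[5]^2 = 9^2 = 81
A[6]^2 = 4^2 = 16
Sum = 121 + 25 + 36 + 144 + 49 + 81 + 16 = 472

472


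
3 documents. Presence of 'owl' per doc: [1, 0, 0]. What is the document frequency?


Checking each document for 'owl':
Doc 1: present
Doc 2: absent
Doc 3: absent
df = sum of presences = 1 + 0 + 0 = 1

1


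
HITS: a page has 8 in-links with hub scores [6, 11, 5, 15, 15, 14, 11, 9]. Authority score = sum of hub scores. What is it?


Authority = sum of hub scores of in-linkers
In-link 1: hub score = 6
In-link 2: hub score = 11
In-link 3: hub score = 5
In-link 4: hub score = 15
In-link 5: hub score = 15
In-link 6: hub score = 14
In-link 7: hub score = 11
In-link 8: hub score = 9
Authority = 6 + 11 + 5 + 15 + 15 + 14 + 11 + 9 = 86

86


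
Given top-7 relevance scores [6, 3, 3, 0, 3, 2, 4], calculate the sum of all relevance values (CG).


Cumulative Gain = sum of relevance scores
Position 1: rel=6, running sum=6
Position 2: rel=3, running sum=9
Position 3: rel=3, running sum=12
Position 4: rel=0, running sum=12
Position 5: rel=3, running sum=15
Position 6: rel=2, running sum=17
Position 7: rel=4, running sum=21
CG = 21

21


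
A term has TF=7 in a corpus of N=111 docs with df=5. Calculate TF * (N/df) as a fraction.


TF * (N/df)
= 7 * (111/5)
= 7 * 111/5
= 777/5

777/5


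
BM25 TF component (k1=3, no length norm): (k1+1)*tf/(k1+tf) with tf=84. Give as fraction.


BM25 TF component = (k1+1)*tf / (k1+tf)
k1 = 3, tf = 84
Numerator = (3+1)*84 = 336
Denominator = 3 + 84 = 87
= 336/87 = 112/29

112/29


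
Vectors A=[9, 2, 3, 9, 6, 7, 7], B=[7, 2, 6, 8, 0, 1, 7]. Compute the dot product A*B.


Dot product = sum of element-wise products
A[0]*B[0] = 9*7 = 63
A[1]*B[1] = 2*2 = 4
A[2]*B[2] = 3*6 = 18
A[3]*B[3] = 9*8 = 72
A[4]*B[4] = 6*0 = 0
A[5]*B[5] = 7*1 = 7
A[6]*B[6] = 7*7 = 49
Sum = 63 + 4 + 18 + 72 + 0 + 7 + 49 = 213

213


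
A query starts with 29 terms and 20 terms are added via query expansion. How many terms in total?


Original terms: 29
Expansion terms: 20
Total = 29 + 20 = 49

49


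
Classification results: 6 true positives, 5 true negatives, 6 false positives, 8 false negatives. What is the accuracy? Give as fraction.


Accuracy = (TP + TN) / (TP + TN + FP + FN)
TP + TN = 6 + 5 = 11
Total = 6 + 5 + 6 + 8 = 25
Accuracy = 11 / 25 = 11/25

11/25


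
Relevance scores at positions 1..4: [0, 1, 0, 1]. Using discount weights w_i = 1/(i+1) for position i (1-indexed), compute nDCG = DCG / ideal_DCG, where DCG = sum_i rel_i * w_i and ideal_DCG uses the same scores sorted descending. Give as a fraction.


Position discount weights w_i = 1/(i+1) for i=1..4:
Weights = [1/2, 1/3, 1/4, 1/5]
Actual relevance: [0, 1, 0, 1]
DCG = 0/2 + 1/3 + 0/4 + 1/5 = 8/15
Ideal relevance (sorted desc): [1, 1, 0, 0]
Ideal DCG = 1/2 + 1/3 + 0/4 + 0/5 = 5/6
nDCG = DCG / ideal_DCG = 8/15 / 5/6 = 16/25

16/25


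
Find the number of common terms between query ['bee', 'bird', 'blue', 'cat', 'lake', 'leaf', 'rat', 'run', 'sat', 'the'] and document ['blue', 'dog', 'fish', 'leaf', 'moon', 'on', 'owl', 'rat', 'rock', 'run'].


Query terms: ['bee', 'bird', 'blue', 'cat', 'lake', 'leaf', 'rat', 'run', 'sat', 'the']
Document terms: ['blue', 'dog', 'fish', 'leaf', 'moon', 'on', 'owl', 'rat', 'rock', 'run']
Common terms: ['blue', 'leaf', 'rat', 'run']
Overlap count = 4

4


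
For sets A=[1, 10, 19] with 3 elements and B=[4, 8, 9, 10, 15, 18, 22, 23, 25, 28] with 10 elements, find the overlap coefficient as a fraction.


A intersect B = [10]
|A intersect B| = 1
min(|A|, |B|) = min(3, 10) = 3
Overlap = 1 / 3 = 1/3

1/3


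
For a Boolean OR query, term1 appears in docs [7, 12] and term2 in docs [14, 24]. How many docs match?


Boolean OR: find union of posting lists
term1 docs: [7, 12]
term2 docs: [14, 24]
Union: [7, 12, 14, 24]
|union| = 4

4


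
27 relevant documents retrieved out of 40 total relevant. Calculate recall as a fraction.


Recall = retrieved_relevant / total_relevant
= 27 / 40
= 27 / (27 + 13)
= 27/40

27/40


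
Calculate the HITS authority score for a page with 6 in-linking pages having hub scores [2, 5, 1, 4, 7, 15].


Authority = sum of hub scores of in-linkers
In-link 1: hub score = 2
In-link 2: hub score = 5
In-link 3: hub score = 1
In-link 4: hub score = 4
In-link 5: hub score = 7
In-link 6: hub score = 15
Authority = 2 + 5 + 1 + 4 + 7 + 15 = 34

34


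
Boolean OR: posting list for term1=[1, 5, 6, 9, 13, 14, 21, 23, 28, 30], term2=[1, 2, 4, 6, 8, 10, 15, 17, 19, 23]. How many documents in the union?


Boolean OR: find union of posting lists
term1 docs: [1, 5, 6, 9, 13, 14, 21, 23, 28, 30]
term2 docs: [1, 2, 4, 6, 8, 10, 15, 17, 19, 23]
Union: [1, 2, 4, 5, 6, 8, 9, 10, 13, 14, 15, 17, 19, 21, 23, 28, 30]
|union| = 17

17


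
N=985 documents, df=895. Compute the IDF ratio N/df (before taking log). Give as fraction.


IDF ratio = N / df
= 985 / 895
= 197/179

197/179


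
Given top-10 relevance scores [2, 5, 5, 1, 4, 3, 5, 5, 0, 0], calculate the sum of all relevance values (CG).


Cumulative Gain = sum of relevance scores
Position 1: rel=2, running sum=2
Position 2: rel=5, running sum=7
Position 3: rel=5, running sum=12
Position 4: rel=1, running sum=13
Position 5: rel=4, running sum=17
Position 6: rel=3, running sum=20
Position 7: rel=5, running sum=25
Position 8: rel=5, running sum=30
Position 9: rel=0, running sum=30
Position 10: rel=0, running sum=30
CG = 30

30


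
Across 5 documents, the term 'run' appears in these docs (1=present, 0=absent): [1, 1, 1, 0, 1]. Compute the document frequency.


Checking each document for 'run':
Doc 1: present
Doc 2: present
Doc 3: present
Doc 4: absent
Doc 5: present
df = sum of presences = 1 + 1 + 1 + 0 + 1 = 4

4


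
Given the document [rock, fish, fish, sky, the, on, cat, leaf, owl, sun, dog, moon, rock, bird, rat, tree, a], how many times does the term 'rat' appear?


Document has 17 words
Scanning for 'rat':
Found at positions: [14]
Count = 1

1


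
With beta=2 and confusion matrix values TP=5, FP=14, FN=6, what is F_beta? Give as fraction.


P = TP/(TP+FP) = 5/19 = 5/19
R = TP/(TP+FN) = 5/11 = 5/11
beta^2 = 2^2 = 4
(1 + beta^2) = 5
Numerator = (1+beta^2)*P*R = 125/209
Denominator = beta^2*P + R = 20/19 + 5/11 = 315/209
F_beta = 25/63

25/63


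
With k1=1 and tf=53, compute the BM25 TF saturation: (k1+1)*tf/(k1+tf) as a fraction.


BM25 TF component = (k1+1)*tf / (k1+tf)
k1 = 1, tf = 53
Numerator = (1+1)*53 = 106
Denominator = 1 + 53 = 54
= 106/54 = 53/27

53/27


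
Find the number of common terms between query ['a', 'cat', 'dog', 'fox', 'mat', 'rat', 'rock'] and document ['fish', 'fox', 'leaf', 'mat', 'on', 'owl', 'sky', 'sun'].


Query terms: ['a', 'cat', 'dog', 'fox', 'mat', 'rat', 'rock']
Document terms: ['fish', 'fox', 'leaf', 'mat', 'on', 'owl', 'sky', 'sun']
Common terms: ['fox', 'mat']
Overlap count = 2

2


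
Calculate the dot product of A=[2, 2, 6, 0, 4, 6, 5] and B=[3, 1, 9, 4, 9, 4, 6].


Dot product = sum of element-wise products
A[0]*B[0] = 2*3 = 6
A[1]*B[1] = 2*1 = 2
A[2]*B[2] = 6*9 = 54
A[3]*B[3] = 0*4 = 0
A[4]*B[4] = 4*9 = 36
A[5]*B[5] = 6*4 = 24
A[6]*B[6] = 5*6 = 30
Sum = 6 + 2 + 54 + 0 + 36 + 24 + 30 = 152

152


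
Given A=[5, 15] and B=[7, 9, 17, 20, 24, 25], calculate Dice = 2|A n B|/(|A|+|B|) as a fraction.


A intersect B = []
|A intersect B| = 0
|A| = 2, |B| = 6
Dice = 2*0 / (2+6)
= 0 / 8 = 0

0


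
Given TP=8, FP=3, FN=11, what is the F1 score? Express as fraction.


F1 = 2 * P * R / (P + R)
P = TP/(TP+FP) = 8/11 = 8/11
R = TP/(TP+FN) = 8/19 = 8/19
2 * P * R = 2 * 8/11 * 8/19 = 128/209
P + R = 8/11 + 8/19 = 240/209
F1 = 128/209 / 240/209 = 8/15

8/15


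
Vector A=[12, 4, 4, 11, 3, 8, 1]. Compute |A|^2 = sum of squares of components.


|A|^2 = sum of squared components
A[0]^2 = 12^2 = 144
A[1]^2 = 4^2 = 16
A[2]^2 = 4^2 = 16
A[3]^2 = 11^2 = 121
A[4]^2 = 3^2 = 9
A[5]^2 = 8^2 = 64
A[6]^2 = 1^2 = 1
Sum = 144 + 16 + 16 + 121 + 9 + 64 + 1 = 371

371


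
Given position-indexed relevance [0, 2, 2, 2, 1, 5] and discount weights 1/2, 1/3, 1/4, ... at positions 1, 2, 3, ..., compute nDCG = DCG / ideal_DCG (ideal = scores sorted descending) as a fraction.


Position discount weights w_i = 1/(i+1) for i=1..6:
Weights = [1/2, 1/3, 1/4, 1/5, 1/6, 1/7]
Actual relevance: [0, 2, 2, 2, 1, 5]
DCG = 0/2 + 2/3 + 2/4 + 2/5 + 1/6 + 5/7 = 257/105
Ideal relevance (sorted desc): [5, 2, 2, 2, 1, 0]
Ideal DCG = 5/2 + 2/3 + 2/4 + 2/5 + 1/6 + 0/7 = 127/30
nDCG = DCG / ideal_DCG = 257/105 / 127/30 = 514/889

514/889


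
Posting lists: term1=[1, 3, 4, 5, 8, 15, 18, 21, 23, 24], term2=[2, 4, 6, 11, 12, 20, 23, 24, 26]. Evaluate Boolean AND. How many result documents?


Boolean AND: find intersection of posting lists
term1 docs: [1, 3, 4, 5, 8, 15, 18, 21, 23, 24]
term2 docs: [2, 4, 6, 11, 12, 20, 23, 24, 26]
Intersection: [4, 23, 24]
|intersection| = 3

3


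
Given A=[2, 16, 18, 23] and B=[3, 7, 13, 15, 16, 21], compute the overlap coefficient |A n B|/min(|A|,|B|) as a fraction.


A intersect B = [16]
|A intersect B| = 1
min(|A|, |B|) = min(4, 6) = 4
Overlap = 1 / 4 = 1/4

1/4


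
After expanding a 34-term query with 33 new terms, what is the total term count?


Original terms: 34
Expansion terms: 33
Total = 34 + 33 = 67

67


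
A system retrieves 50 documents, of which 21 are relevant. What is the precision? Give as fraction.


Precision = relevant_retrieved / total_retrieved
= 21 / 50
= 21 / (21 + 29)
= 21/50

21/50


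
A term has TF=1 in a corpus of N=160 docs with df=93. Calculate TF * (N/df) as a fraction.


TF * (N/df)
= 1 * (160/93)
= 1 * 160/93
= 160/93

160/93


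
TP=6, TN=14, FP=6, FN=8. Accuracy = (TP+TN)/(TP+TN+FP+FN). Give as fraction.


Accuracy = (TP + TN) / (TP + TN + FP + FN)
TP + TN = 6 + 14 = 20
Total = 6 + 14 + 6 + 8 = 34
Accuracy = 20 / 34 = 10/17

10/17


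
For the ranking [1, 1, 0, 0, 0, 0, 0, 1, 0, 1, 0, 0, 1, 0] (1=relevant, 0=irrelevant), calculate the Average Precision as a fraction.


Computing P@k for each relevant position:
Position 1: relevant, P@1 = 1/1 = 1
Position 2: relevant, P@2 = 2/2 = 1
Position 3: not relevant
Position 4: not relevant
Position 5: not relevant
Position 6: not relevant
Position 7: not relevant
Position 8: relevant, P@8 = 3/8 = 3/8
Position 9: not relevant
Position 10: relevant, P@10 = 4/10 = 2/5
Position 11: not relevant
Position 12: not relevant
Position 13: relevant, P@13 = 5/13 = 5/13
Position 14: not relevant
Sum of P@k = 1 + 1 + 3/8 + 2/5 + 5/13 = 1643/520
AP = 1643/520 / 5 = 1643/2600

1643/2600


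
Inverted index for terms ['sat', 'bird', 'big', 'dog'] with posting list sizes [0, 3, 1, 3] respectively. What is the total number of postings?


Summing posting list sizes:
'sat': 0 postings
'bird': 3 postings
'big': 1 postings
'dog': 3 postings
Total = 0 + 3 + 1 + 3 = 7

7


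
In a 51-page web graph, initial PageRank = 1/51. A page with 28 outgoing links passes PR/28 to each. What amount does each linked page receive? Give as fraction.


Initial PR = 1/51 = 1/51
Outlinks = 28
Contribution per link = PR / outlinks
= 1/51 / 28
= 1/1428

1/1428


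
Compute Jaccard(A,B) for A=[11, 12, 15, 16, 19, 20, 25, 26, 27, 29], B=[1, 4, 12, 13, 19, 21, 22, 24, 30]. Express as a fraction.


A intersect B = [12, 19]
|A intersect B| = 2
A union B = [1, 4, 11, 12, 13, 15, 16, 19, 20, 21, 22, 24, 25, 26, 27, 29, 30]
|A union B| = 17
Jaccard = 2/17 = 2/17

2/17


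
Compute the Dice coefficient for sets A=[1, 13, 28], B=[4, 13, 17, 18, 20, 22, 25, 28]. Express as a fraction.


A intersect B = [13, 28]
|A intersect B| = 2
|A| = 3, |B| = 8
Dice = 2*2 / (3+8)
= 4 / 11 = 4/11

4/11


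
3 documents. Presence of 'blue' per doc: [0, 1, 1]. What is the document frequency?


Checking each document for 'blue':
Doc 1: absent
Doc 2: present
Doc 3: present
df = sum of presences = 0 + 1 + 1 = 2

2


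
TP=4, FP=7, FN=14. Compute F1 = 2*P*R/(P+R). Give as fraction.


F1 = 2 * P * R / (P + R)
P = TP/(TP+FP) = 4/11 = 4/11
R = TP/(TP+FN) = 4/18 = 2/9
2 * P * R = 2 * 4/11 * 2/9 = 16/99
P + R = 4/11 + 2/9 = 58/99
F1 = 16/99 / 58/99 = 8/29

8/29


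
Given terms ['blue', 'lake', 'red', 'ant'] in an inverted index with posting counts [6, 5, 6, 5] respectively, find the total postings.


Summing posting list sizes:
'blue': 6 postings
'lake': 5 postings
'red': 6 postings
'ant': 5 postings
Total = 6 + 5 + 6 + 5 = 22

22


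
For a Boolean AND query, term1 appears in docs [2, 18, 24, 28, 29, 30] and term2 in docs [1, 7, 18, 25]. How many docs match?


Boolean AND: find intersection of posting lists
term1 docs: [2, 18, 24, 28, 29, 30]
term2 docs: [1, 7, 18, 25]
Intersection: [18]
|intersection| = 1

1
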